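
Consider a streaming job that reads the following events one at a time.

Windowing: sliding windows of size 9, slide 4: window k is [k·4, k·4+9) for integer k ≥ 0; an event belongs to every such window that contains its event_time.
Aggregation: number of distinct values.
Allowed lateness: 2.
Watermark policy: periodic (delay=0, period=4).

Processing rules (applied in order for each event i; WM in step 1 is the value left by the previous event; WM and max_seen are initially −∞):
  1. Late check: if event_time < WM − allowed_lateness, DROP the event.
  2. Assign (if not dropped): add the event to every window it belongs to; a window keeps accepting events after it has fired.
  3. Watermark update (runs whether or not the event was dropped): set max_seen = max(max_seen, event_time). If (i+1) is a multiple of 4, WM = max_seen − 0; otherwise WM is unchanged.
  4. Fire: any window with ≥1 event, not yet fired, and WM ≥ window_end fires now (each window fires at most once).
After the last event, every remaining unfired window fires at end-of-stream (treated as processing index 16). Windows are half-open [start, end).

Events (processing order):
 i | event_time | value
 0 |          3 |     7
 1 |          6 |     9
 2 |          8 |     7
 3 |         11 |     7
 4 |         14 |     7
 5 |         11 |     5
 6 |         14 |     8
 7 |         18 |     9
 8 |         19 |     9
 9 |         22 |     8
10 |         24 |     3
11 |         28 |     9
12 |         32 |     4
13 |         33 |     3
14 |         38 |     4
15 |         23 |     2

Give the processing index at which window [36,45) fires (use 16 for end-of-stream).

i=0 t=3 v=7: → [0,9); WM=−∞
i=1 t=6 v=9: → [4,13),[0,9); WM=−∞
i=2 t=8 v=7: → [8,17),[4,13),[0,9); WM=−∞
i=3 t=11 v=7: → [8,17),[4,13); WM=11; [0,9) fires=2
i=4 t=14 v=7: → [12,21),[8,17); WM=11
i=5 t=11 v=5: → [8,17),[4,13); WM=11
i=6 t=14 v=8: → [12,21),[8,17); WM=11
i=7 t=18 v=9: → [16,25),[12,21); WM=18; [4,13) fires=3 [8,17) fires=3
i=8 t=19 v=9: → [16,25),[12,21); WM=18
i=9 t=22 v=8: → [20,29),[16,25); WM=18
i=10 t=24 v=3: → [24,33),[20,29),[16,25); WM=18
i=11 t=28 v=9: → [28,37),[24,33),[20,29); WM=28; [12,21) fires=3 [16,25) fires=3
i=12 t=32 v=4: → [32,41),[28,37),[24,33); WM=28
i=13 t=33 v=3: → [32,41),[28,37); WM=28
i=14 t=38 v=4: → [36,45),[32,41); WM=28
i=15 t=23 v=2: DROP (t<28-2); WM=38; [20,29) fires=3 [24,33) fires=3 [28,37) fires=3

16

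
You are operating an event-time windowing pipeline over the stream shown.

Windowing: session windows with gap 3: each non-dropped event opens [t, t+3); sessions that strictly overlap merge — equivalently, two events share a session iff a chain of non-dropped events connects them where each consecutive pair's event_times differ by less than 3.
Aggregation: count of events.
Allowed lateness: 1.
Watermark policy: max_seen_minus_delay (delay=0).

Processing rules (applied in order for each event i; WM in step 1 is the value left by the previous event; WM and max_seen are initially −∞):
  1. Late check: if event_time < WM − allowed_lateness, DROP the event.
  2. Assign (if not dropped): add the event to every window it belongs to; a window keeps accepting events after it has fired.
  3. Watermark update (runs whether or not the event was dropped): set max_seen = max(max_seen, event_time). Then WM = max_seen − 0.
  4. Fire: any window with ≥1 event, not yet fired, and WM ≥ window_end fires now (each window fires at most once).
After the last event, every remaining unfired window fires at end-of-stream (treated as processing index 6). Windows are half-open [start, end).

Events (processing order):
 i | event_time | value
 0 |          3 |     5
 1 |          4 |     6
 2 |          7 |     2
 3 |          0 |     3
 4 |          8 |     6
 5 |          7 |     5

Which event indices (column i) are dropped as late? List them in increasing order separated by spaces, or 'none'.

i=0 t=3 v=5: → [3,6); WM=3
i=1 t=4 v=6: → [3,7); WM=4
i=2 t=7 v=2: → [7,10); WM=7
i=3 t=0 v=3: DROP (t<7-1); WM=7
i=4 t=8 v=6: → [7,11); WM=8
i=5 t=7 v=5: → [7,11); WM=8

3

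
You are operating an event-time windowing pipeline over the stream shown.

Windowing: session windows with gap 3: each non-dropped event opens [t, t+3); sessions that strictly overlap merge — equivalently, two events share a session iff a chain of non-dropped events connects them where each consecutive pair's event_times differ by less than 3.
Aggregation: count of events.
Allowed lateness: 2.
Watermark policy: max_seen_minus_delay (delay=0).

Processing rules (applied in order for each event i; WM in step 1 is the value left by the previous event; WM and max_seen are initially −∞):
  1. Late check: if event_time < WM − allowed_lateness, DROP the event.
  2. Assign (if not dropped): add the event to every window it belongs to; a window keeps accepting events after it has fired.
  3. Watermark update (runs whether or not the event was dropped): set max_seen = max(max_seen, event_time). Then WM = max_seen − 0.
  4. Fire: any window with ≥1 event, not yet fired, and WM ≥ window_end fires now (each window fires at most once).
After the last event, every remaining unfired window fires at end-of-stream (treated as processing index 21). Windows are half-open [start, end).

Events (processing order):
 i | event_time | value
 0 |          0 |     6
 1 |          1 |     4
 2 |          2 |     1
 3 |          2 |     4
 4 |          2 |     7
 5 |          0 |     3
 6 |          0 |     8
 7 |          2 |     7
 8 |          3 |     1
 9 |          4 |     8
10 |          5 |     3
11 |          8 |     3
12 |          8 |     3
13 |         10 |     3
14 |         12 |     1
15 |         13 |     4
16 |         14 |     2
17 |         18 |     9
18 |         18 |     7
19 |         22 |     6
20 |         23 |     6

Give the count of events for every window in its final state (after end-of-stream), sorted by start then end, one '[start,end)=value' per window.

i=0 t=0 v=6: → [0,3); WM=0
i=1 t=1 v=4: → [0,4); WM=1
i=2 t=2 v=1: → [0,5); WM=2
i=3 t=2 v=4: → [0,5); WM=2
i=4 t=2 v=7: → [0,5); WM=2
i=5 t=0 v=3: → [0,5); WM=2
i=6 t=0 v=8: → [0,5); WM=2
i=7 t=2 v=7: → [0,5); WM=2
i=8 t=3 v=1: → [0,6); WM=3
i=9 t=4 v=8: → [0,7); WM=4
i=10 t=5 v=3: → [0,8); WM=5
i=11 t=8 v=3: → [8,11); WM=8
i=12 t=8 v=3: → [8,11); WM=8
i=13 t=10 v=3: → [8,13); WM=10
i=14 t=12 v=1: → [8,15); WM=12
i=15 t=13 v=4: → [8,16); WM=13
i=16 t=14 v=2: → [8,17); WM=14
i=17 t=18 v=9: → [18,21); WM=18
i=18 t=18 v=7: → [18,21); WM=18
i=19 t=22 v=6: → [22,25); WM=22
i=20 t=23 v=6: → [22,26); WM=23

[0,8)=11 [8,17)=6 [18,21)=2 [22,26)=2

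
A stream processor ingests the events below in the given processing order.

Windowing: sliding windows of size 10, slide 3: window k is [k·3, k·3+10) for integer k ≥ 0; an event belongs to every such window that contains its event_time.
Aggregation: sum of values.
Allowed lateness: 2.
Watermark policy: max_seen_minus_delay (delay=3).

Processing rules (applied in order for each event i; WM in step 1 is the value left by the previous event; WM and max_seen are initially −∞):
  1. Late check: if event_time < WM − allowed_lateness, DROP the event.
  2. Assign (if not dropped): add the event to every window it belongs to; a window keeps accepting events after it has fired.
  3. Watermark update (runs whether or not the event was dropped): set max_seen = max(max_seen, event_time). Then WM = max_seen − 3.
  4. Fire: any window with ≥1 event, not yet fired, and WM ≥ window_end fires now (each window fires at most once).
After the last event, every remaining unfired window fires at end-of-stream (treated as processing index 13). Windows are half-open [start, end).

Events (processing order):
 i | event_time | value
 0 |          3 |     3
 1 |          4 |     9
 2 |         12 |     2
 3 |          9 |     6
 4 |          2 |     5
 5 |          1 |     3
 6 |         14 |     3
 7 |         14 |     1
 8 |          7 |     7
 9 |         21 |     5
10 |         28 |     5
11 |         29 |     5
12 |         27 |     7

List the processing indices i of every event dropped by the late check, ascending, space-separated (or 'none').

4 5 8

i=0 t=3 v=3: → [3,13),[0,10); WM=0
i=1 t=4 v=9: → [3,13),[0,10); WM=1
i=2 t=12 v=2: → [12,22),[9,19),[6,16),[3,13); WM=9
i=3 t=9 v=6: → [9,19),[6,16),[3,13),[0,10); WM=9
i=4 t=2 v=5: DROP (t<9-2); WM=9
i=5 t=1 v=3: DROP (t<9-2); WM=9
i=6 t=14 v=3: → [12,22),[9,19),[6,16); WM=11; [0,10) fires=18
i=7 t=14 v=1: → [12,22),[9,19),[6,16); WM=11
i=8 t=7 v=7: DROP (t<11-2); WM=11
i=9 t=21 v=5: → [21,31),[18,28),[15,25),[12,22); WM=18; [3,13) fires=20 [6,16) fires=12
i=10 t=28 v=5: → [27,37),[24,34),[21,31); WM=25; [9,19) fires=12 [12,22) fires=11 [15,25) fires=5
i=11 t=29 v=5: → [27,37),[24,34),[21,31); WM=26
i=12 t=27 v=7: → [27,37),[24,34),[21,31),[18,28); WM=26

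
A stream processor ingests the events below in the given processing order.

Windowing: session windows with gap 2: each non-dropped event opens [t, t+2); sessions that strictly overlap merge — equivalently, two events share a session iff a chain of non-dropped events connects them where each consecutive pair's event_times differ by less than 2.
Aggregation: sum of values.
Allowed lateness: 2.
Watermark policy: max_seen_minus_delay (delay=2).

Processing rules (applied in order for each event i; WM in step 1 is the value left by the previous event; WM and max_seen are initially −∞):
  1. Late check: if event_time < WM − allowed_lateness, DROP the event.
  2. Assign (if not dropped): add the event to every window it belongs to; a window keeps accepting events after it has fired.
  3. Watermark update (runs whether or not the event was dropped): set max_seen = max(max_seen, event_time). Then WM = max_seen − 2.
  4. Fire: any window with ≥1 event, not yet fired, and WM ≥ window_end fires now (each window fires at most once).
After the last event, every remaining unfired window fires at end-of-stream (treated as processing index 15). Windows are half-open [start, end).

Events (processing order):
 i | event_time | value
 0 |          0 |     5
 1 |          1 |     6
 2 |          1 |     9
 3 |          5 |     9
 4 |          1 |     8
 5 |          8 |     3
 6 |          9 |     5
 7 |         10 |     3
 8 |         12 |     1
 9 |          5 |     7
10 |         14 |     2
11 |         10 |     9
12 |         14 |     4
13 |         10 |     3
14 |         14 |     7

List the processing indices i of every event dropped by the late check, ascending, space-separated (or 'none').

9

i=0 t=0 v=5: → [0,2); WM=-2
i=1 t=1 v=6: → [0,3); WM=-1
i=2 t=1 v=9: → [0,3); WM=-1
i=3 t=5 v=9: → [5,7); WM=3
i=4 t=1 v=8: → [0,3); WM=3
i=5 t=8 v=3: → [8,10); WM=6
i=6 t=9 v=5: → [8,11); WM=7
i=7 t=10 v=3: → [8,12); WM=8
i=8 t=12 v=1: → [12,14); WM=10
i=9 t=5 v=7: DROP (t<10-2); WM=10
i=10 t=14 v=2: → [14,16); WM=12
i=11 t=10 v=9: → [8,12); WM=12
i=12 t=14 v=4: → [14,16); WM=12
i=13 t=10 v=3: → [8,12); WM=12
i=14 t=14 v=7: → [14,16); WM=12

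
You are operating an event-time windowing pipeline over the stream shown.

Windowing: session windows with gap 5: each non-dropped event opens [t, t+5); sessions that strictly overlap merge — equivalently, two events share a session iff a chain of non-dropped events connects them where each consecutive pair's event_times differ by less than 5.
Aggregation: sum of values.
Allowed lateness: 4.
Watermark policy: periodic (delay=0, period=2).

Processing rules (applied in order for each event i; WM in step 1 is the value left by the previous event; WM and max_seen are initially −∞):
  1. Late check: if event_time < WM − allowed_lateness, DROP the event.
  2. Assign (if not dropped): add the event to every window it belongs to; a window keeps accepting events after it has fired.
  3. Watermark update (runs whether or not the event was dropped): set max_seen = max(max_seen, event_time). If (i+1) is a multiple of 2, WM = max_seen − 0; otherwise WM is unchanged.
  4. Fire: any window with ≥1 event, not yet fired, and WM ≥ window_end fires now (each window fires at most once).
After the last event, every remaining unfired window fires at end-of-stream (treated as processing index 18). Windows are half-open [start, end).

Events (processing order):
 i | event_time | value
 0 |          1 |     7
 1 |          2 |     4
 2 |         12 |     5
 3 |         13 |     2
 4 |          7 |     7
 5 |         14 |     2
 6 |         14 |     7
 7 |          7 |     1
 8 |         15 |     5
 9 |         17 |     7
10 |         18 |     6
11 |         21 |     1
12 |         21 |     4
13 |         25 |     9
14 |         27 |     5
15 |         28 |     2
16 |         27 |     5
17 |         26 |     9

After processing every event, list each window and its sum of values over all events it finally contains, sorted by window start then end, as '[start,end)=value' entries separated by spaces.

[1,7)=11 [12,33)=69

i=0 t=1 v=7: → [1,6); WM=−∞
i=1 t=2 v=4: → [1,7); WM=2
i=2 t=12 v=5: → [12,17); WM=2
i=3 t=13 v=2: → [12,18); WM=13
i=4 t=7 v=7: DROP (t<13-4); WM=13
i=5 t=14 v=2: → [12,19); WM=14
i=6 t=14 v=7: → [12,19); WM=14
i=7 t=7 v=1: DROP (t<14-4); WM=14
i=8 t=15 v=5: → [12,20); WM=14
i=9 t=17 v=7: → [12,22); WM=17
i=10 t=18 v=6: → [12,23); WM=17
i=11 t=21 v=1: → [12,26); WM=21
i=12 t=21 v=4: → [12,26); WM=21
i=13 t=25 v=9: → [12,30); WM=25
i=14 t=27 v=5: → [12,32); WM=25
i=15 t=28 v=2: → [12,33); WM=28
i=16 t=27 v=5: → [12,33); WM=28
i=17 t=26 v=9: → [12,33); WM=28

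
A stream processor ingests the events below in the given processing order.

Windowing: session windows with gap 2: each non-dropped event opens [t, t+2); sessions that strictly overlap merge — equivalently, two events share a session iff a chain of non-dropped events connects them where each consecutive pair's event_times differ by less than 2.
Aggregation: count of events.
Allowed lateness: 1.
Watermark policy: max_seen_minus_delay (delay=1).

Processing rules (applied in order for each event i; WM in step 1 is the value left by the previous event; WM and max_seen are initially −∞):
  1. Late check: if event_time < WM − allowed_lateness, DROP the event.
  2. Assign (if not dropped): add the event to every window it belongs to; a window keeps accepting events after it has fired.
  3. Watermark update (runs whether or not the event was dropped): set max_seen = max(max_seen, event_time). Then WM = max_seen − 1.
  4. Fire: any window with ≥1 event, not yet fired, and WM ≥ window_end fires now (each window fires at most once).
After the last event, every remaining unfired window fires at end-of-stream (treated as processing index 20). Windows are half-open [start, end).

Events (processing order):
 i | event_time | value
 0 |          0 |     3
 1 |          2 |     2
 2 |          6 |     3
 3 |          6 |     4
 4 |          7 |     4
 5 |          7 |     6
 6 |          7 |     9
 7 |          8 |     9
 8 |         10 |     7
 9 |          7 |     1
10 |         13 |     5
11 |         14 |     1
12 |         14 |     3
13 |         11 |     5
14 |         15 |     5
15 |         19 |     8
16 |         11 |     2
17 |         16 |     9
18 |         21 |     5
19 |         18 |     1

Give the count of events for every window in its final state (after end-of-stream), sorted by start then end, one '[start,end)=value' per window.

[0,2)=1 [2,4)=1 [6,10)=6 [10,12)=1 [13,17)=4 [19,21)=1 [21,23)=1

i=0 t=0 v=3: → [0,2); WM=-1
i=1 t=2 v=2: → [2,4); WM=1
i=2 t=6 v=3: → [6,8); WM=5
i=3 t=6 v=4: → [6,8); WM=5
i=4 t=7 v=4: → [6,9); WM=6
i=5 t=7 v=6: → [6,9); WM=6
i=6 t=7 v=9: → [6,9); WM=6
i=7 t=8 v=9: → [6,10); WM=7
i=8 t=10 v=7: → [10,12); WM=9
i=9 t=7 v=1: DROP (t<9-1); WM=9
i=10 t=13 v=5: → [13,15); WM=12
i=11 t=14 v=1: → [13,16); WM=13
i=12 t=14 v=3: → [13,16); WM=13
i=13 t=11 v=5: DROP (t<13-1); WM=13
i=14 t=15 v=5: → [13,17); WM=14
i=15 t=19 v=8: → [19,21); WM=18
i=16 t=11 v=2: DROP (t<18-1); WM=18
i=17 t=16 v=9: DROP (t<18-1); WM=18
i=18 t=21 v=5: → [21,23); WM=20
i=19 t=18 v=1: DROP (t<20-1); WM=20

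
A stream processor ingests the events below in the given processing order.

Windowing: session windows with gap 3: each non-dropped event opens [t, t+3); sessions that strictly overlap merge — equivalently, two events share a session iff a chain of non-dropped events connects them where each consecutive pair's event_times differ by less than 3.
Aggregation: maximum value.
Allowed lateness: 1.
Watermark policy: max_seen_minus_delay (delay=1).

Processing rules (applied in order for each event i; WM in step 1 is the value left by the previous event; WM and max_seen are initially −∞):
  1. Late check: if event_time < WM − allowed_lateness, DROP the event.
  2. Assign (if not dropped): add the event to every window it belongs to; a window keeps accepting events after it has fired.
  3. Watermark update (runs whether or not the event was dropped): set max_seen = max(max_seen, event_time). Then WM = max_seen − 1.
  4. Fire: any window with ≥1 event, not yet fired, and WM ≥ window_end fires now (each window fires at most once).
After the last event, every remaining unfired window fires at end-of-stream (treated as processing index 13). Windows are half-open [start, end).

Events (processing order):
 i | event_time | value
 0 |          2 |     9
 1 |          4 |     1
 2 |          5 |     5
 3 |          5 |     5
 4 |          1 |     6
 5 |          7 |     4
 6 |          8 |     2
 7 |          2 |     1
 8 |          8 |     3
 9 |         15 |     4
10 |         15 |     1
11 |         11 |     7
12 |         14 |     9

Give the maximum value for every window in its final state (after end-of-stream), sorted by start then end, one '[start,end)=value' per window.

[2,11)=9 [14,18)=9

i=0 t=2 v=9: → [2,5); WM=1
i=1 t=4 v=1: → [2,7); WM=3
i=2 t=5 v=5: → [2,8); WM=4
i=3 t=5 v=5: → [2,8); WM=4
i=4 t=1 v=6: DROP (t<4-1); WM=4
i=5 t=7 v=4: → [2,10); WM=6
i=6 t=8 v=2: → [2,11); WM=7
i=7 t=2 v=1: DROP (t<7-1); WM=7
i=8 t=8 v=3: → [2,11); WM=7
i=9 t=15 v=4: → [15,18); WM=14
i=10 t=15 v=1: → [15,18); WM=14
i=11 t=11 v=7: DROP (t<14-1); WM=14
i=12 t=14 v=9: → [14,18); WM=14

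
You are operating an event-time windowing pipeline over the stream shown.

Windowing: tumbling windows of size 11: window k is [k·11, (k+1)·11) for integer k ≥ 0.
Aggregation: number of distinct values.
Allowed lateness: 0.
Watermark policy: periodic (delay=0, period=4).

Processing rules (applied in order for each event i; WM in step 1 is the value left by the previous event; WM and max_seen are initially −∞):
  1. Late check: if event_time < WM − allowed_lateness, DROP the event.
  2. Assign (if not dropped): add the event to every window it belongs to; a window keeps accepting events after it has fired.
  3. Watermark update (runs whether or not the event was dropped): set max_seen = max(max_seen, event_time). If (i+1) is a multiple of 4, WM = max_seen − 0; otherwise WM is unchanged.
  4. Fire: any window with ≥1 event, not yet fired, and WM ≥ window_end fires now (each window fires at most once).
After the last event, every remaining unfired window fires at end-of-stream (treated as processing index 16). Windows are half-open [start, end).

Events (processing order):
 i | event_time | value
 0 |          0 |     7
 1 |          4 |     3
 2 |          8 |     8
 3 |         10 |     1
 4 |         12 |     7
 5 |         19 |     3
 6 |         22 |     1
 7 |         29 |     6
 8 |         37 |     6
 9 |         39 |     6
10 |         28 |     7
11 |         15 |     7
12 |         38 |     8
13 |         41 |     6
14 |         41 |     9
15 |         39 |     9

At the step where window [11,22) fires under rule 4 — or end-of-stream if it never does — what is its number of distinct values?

i=0 t=0 v=7: → [0,11); WM=−∞
i=1 t=4 v=3: → [0,11); WM=−∞
i=2 t=8 v=8: → [0,11); WM=−∞
i=3 t=10 v=1: → [0,11); WM=10
i=4 t=12 v=7: → [11,22); WM=10
i=5 t=19 v=3: → [11,22); WM=10
i=6 t=22 v=1: → [22,33); WM=10
i=7 t=29 v=6: → [22,33); WM=29; [0,11) fires=4 [11,22) fires=2
i=8 t=37 v=6: → [33,44); WM=29
i=9 t=39 v=6: → [33,44); WM=29
i=10 t=28 v=7: DROP (t<29-0); WM=29
i=11 t=15 v=7: DROP (t<29-0); WM=39; [22,33) fires=2
i=12 t=38 v=8: DROP (t<39-0); WM=39
i=13 t=41 v=6: → [33,44); WM=39
i=14 t=41 v=9: → [33,44); WM=39
i=15 t=39 v=9: → [33,44); WM=41

2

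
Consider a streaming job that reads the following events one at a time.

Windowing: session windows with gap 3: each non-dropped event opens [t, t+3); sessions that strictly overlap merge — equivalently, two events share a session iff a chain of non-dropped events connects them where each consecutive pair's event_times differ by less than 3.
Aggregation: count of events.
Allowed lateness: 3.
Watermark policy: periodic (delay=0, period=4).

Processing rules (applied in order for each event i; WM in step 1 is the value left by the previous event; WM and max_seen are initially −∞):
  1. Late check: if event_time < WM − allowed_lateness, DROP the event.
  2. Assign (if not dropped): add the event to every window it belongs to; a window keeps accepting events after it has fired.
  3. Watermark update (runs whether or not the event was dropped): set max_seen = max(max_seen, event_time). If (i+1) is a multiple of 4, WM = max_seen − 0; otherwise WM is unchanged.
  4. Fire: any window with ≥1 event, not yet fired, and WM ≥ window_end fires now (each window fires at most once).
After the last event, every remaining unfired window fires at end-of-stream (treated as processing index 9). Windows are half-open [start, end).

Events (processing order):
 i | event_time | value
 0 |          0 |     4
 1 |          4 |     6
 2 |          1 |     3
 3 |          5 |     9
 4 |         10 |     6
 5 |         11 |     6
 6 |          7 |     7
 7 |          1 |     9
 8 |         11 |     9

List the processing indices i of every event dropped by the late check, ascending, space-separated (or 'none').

7

i=0 t=0 v=4: → [0,3); WM=−∞
i=1 t=4 v=6: → [4,7); WM=−∞
i=2 t=1 v=3: → [0,4); WM=−∞
i=3 t=5 v=9: → [4,8); WM=5
i=4 t=10 v=6: → [10,13); WM=5
i=5 t=11 v=6: → [10,14); WM=5
i=6 t=7 v=7: → [4,10); WM=5
i=7 t=1 v=9: DROP (t<5-3); WM=11
i=8 t=11 v=9: → [10,14); WM=11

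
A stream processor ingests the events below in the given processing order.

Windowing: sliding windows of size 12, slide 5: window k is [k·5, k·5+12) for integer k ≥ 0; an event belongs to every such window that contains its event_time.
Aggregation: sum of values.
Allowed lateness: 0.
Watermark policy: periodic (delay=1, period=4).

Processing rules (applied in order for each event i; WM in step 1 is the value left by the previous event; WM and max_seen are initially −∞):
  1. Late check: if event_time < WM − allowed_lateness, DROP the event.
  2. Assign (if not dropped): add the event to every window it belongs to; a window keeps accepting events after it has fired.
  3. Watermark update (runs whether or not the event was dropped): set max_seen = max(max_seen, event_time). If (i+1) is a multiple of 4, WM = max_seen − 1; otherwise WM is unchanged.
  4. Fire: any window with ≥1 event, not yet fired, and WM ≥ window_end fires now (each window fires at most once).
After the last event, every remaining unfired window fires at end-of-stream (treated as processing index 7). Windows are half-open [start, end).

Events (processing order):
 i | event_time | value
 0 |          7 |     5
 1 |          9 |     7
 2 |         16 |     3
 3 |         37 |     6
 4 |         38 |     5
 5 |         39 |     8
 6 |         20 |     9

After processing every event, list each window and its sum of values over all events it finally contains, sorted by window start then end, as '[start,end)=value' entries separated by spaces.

[0,12)=12 [5,17)=15 [10,22)=3 [15,27)=3 [30,42)=19 [35,47)=19

i=0 t=7 v=5: → [5,17),[0,12); WM=−∞
i=1 t=9 v=7: → [5,17),[0,12); WM=−∞
i=2 t=16 v=3: → [15,27),[10,22),[5,17); WM=−∞
i=3 t=37 v=6: → [35,47),[30,42); WM=36; [0,12) fires=12 [5,17) fires=15 [10,22) fires=3 [15,27) fires=3
i=4 t=38 v=5: → [35,47),[30,42); WM=36
i=5 t=39 v=8: → [35,47),[30,42); WM=36
i=6 t=20 v=9: DROP (t<36-0); WM=36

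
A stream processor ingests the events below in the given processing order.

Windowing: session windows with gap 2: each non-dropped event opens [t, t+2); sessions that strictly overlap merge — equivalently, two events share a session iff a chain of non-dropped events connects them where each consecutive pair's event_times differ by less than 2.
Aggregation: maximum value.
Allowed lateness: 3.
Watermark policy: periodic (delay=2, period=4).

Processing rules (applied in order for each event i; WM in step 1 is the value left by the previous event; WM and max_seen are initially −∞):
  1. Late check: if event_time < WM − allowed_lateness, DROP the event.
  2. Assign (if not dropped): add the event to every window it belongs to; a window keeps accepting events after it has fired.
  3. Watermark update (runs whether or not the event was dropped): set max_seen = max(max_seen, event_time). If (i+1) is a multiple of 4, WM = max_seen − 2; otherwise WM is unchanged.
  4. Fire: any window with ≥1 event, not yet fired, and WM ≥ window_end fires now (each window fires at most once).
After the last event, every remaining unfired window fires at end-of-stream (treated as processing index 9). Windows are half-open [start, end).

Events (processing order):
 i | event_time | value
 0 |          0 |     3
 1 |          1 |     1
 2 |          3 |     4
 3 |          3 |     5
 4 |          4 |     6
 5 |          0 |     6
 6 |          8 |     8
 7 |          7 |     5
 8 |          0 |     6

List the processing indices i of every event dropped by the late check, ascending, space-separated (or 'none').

8

i=0 t=0 v=3: → [0,2); WM=−∞
i=1 t=1 v=1: → [0,3); WM=−∞
i=2 t=3 v=4: → [3,5); WM=−∞
i=3 t=3 v=5: → [3,5); WM=1
i=4 t=4 v=6: → [3,6); WM=1
i=5 t=0 v=6: → [0,3); WM=1
i=6 t=8 v=8: → [8,10); WM=1
i=7 t=7 v=5: → [7,10); WM=6
i=8 t=0 v=6: DROP (t<6-3); WM=6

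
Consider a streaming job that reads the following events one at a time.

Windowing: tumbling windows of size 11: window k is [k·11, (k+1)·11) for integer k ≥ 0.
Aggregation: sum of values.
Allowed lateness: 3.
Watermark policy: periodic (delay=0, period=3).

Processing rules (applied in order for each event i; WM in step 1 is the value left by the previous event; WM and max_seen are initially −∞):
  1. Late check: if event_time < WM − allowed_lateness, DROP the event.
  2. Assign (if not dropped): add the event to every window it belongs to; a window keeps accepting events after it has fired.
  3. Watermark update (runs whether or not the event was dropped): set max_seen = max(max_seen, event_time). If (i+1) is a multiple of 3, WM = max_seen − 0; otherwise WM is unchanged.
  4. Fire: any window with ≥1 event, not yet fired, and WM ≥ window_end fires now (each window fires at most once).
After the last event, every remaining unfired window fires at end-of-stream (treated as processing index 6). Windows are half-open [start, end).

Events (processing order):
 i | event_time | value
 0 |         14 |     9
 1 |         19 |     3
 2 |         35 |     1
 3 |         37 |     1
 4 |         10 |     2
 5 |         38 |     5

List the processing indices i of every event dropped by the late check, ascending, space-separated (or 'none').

i=0 t=14 v=9: → [11,22); WM=−∞
i=1 t=19 v=3: → [11,22); WM=−∞
i=2 t=35 v=1: → [33,44); WM=35; [11,22) fires=12
i=3 t=37 v=1: → [33,44); WM=35
i=4 t=10 v=2: DROP (t<35-3); WM=35
i=5 t=38 v=5: → [33,44); WM=38

4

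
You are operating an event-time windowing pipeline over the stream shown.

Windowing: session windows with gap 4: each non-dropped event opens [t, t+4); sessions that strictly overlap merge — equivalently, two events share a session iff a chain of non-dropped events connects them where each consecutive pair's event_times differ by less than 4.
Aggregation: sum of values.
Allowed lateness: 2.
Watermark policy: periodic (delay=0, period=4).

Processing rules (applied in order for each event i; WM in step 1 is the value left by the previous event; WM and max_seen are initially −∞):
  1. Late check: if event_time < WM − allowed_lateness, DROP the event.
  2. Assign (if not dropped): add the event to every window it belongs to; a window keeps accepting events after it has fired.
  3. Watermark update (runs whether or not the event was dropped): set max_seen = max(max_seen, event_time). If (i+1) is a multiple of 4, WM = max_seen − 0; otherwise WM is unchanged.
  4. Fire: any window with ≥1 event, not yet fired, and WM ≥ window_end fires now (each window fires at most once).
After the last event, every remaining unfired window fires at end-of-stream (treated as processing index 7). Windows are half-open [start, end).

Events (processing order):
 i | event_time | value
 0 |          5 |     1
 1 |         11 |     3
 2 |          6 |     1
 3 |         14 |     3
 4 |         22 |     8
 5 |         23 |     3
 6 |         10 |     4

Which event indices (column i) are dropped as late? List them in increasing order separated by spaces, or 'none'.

i=0 t=5 v=1: → [5,9); WM=−∞
i=1 t=11 v=3: → [11,15); WM=−∞
i=2 t=6 v=1: → [5,10); WM=−∞
i=3 t=14 v=3: → [11,18); WM=14
i=4 t=22 v=8: → [22,26); WM=14
i=5 t=23 v=3: → [22,27); WM=14
i=6 t=10 v=4: DROP (t<14-2); WM=14

6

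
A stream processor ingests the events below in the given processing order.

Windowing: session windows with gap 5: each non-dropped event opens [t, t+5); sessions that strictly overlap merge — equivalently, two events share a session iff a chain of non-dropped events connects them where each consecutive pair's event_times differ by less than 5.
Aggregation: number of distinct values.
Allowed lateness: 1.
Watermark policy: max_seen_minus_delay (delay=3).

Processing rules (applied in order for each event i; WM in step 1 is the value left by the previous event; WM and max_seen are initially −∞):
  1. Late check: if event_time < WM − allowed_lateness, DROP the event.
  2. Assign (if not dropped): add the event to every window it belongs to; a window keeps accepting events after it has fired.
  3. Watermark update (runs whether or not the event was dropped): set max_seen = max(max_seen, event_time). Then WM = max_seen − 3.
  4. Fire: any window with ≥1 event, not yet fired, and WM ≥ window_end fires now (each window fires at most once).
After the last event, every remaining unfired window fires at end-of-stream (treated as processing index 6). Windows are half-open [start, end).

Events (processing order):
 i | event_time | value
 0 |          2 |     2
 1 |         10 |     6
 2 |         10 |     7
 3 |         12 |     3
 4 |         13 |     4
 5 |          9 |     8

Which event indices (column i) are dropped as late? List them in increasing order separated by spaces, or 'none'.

none

i=0 t=2 v=2: → [2,7); WM=-1
i=1 t=10 v=6: → [10,15); WM=7
i=2 t=10 v=7: → [10,15); WM=7
i=3 t=12 v=3: → [10,17); WM=9
i=4 t=13 v=4: → [10,18); WM=10
i=5 t=9 v=8: → [9,18); WM=10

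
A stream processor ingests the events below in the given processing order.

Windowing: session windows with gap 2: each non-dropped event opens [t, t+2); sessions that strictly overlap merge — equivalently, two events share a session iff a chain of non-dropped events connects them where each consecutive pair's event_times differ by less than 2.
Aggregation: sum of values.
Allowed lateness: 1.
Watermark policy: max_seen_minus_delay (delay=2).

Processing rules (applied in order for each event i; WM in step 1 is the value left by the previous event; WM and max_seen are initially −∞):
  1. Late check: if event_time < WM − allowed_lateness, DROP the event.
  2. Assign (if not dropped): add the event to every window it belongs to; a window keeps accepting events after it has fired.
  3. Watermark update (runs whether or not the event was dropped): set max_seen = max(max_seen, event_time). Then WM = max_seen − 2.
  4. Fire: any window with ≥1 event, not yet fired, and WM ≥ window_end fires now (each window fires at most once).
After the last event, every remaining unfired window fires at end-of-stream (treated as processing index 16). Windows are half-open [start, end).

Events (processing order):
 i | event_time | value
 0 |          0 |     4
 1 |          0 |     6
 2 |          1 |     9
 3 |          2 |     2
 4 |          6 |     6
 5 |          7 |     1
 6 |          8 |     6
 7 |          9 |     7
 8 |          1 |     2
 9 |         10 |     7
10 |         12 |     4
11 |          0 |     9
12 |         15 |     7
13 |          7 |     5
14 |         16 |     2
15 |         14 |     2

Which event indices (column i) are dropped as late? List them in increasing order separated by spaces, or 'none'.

8 11 13

i=0 t=0 v=4: → [0,2); WM=-2
i=1 t=0 v=6: → [0,2); WM=-2
i=2 t=1 v=9: → [0,3); WM=-1
i=3 t=2 v=2: → [0,4); WM=0
i=4 t=6 v=6: → [6,8); WM=4
i=5 t=7 v=1: → [6,9); WM=5
i=6 t=8 v=6: → [6,10); WM=6
i=7 t=9 v=7: → [6,11); WM=7
i=8 t=1 v=2: DROP (t<7-1); WM=7
i=9 t=10 v=7: → [6,12); WM=8
i=10 t=12 v=4: → [12,14); WM=10
i=11 t=0 v=9: DROP (t<10-1); WM=10
i=12 t=15 v=7: → [15,17); WM=13
i=13 t=7 v=5: DROP (t<13-1); WM=13
i=14 t=16 v=2: → [15,18); WM=14
i=15 t=14 v=2: → [14,18); WM=14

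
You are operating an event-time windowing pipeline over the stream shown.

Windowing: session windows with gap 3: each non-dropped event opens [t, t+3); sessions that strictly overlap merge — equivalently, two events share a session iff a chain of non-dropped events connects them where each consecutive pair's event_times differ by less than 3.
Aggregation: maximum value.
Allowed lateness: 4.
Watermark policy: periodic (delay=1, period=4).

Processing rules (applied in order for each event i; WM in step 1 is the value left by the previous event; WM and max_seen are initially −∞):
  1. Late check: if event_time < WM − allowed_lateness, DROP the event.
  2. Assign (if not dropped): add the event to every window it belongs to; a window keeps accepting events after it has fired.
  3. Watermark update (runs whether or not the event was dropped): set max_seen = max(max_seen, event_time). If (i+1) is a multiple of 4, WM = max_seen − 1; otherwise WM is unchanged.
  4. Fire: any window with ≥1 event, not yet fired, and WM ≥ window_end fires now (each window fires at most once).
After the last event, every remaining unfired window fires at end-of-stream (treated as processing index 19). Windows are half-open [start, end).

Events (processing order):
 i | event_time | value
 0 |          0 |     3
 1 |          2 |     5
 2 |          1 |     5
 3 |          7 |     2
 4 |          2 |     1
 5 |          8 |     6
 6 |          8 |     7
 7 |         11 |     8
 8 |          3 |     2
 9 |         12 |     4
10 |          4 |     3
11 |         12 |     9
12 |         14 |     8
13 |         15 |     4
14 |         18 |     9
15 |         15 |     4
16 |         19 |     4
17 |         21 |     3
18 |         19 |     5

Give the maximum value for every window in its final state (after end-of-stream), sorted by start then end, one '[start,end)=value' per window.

i=0 t=0 v=3: → [0,3); WM=−∞
i=1 t=2 v=5: → [0,5); WM=−∞
i=2 t=1 v=5: → [0,5); WM=−∞
i=3 t=7 v=2: → [7,10); WM=6
i=4 t=2 v=1: → [0,5); WM=6
i=5 t=8 v=6: → [7,11); WM=6
i=6 t=8 v=7: → [7,11); WM=6
i=7 t=11 v=8: → [11,14); WM=10
i=8 t=3 v=2: DROP (t<10-4); WM=10
i=9 t=12 v=4: → [11,15); WM=10
i=10 t=4 v=3: DROP (t<10-4); WM=10
i=11 t=12 v=9: → [11,15); WM=11
i=12 t=14 v=8: → [11,17); WM=11
i=13 t=15 v=4: → [11,18); WM=11
i=14 t=18 v=9: → [18,21); WM=11
i=15 t=15 v=4: → [11,18); WM=17
i=16 t=19 v=4: → [18,22); WM=17
i=17 t=21 v=3: → [18,24); WM=17
i=18 t=19 v=5: → [18,24); WM=17

[0,5)=5 [7,11)=7 [11,18)=9 [18,24)=9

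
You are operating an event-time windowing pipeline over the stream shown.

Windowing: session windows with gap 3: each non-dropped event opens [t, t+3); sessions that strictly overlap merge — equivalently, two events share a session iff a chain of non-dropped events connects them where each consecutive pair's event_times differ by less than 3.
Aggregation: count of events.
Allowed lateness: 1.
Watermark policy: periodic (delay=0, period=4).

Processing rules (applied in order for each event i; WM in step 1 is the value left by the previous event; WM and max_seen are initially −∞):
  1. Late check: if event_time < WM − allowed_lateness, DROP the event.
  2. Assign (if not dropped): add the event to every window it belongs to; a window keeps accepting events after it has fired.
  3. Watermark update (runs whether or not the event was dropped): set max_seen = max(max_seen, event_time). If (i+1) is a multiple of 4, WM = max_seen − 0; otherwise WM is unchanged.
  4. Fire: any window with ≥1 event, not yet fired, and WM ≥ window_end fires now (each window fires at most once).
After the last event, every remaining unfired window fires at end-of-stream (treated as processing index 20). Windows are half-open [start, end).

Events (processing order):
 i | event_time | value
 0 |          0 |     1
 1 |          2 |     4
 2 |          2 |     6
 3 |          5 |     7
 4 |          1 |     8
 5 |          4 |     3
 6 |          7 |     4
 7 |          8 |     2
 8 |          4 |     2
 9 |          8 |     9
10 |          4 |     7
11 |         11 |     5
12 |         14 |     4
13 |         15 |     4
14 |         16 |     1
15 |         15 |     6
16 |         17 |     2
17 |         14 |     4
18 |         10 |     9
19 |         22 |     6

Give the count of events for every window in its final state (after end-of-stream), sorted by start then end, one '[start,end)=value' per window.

[0,11)=8 [11,14)=1 [14,20)=5 [22,25)=1

i=0 t=0 v=1: → [0,3); WM=−∞
i=1 t=2 v=4: → [0,5); WM=−∞
i=2 t=2 v=6: → [0,5); WM=−∞
i=3 t=5 v=7: → [5,8); WM=5
i=4 t=1 v=8: DROP (t<5-1); WM=5
i=5 t=4 v=3: → [0,8); WM=5
i=6 t=7 v=4: → [0,10); WM=5
i=7 t=8 v=2: → [0,11); WM=8
i=8 t=4 v=2: DROP (t<8-1); WM=8
i=9 t=8 v=9: → [0,11); WM=8
i=10 t=4 v=7: DROP (t<8-1); WM=8
i=11 t=11 v=5: → [11,14); WM=11
i=12 t=14 v=4: → [14,17); WM=11
i=13 t=15 v=4: → [14,18); WM=11
i=14 t=16 v=1: → [14,19); WM=11
i=15 t=15 v=6: → [14,19); WM=16
i=16 t=17 v=2: → [14,20); WM=16
i=17 t=14 v=4: DROP (t<16-1); WM=16
i=18 t=10 v=9: DROP (t<16-1); WM=16
i=19 t=22 v=6: → [22,25); WM=22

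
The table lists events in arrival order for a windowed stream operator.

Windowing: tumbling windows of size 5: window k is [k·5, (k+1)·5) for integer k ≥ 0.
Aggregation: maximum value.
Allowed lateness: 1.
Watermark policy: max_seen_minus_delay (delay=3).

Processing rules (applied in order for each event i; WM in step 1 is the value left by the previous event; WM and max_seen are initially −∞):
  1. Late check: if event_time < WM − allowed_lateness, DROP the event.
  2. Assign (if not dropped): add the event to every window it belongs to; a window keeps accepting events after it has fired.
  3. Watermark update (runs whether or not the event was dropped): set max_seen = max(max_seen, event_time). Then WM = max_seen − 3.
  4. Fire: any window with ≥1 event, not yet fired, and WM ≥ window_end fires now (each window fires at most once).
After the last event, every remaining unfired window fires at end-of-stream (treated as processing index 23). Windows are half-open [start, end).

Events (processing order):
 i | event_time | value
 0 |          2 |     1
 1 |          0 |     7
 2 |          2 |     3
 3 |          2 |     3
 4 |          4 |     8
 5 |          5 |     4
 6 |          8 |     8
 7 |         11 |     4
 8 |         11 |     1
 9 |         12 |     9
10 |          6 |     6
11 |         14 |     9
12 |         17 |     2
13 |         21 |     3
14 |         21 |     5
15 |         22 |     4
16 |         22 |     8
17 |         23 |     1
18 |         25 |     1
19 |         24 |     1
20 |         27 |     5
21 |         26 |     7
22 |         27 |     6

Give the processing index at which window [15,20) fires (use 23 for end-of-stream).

17

i=0 t=2 v=1: → [0,5); WM=-1
i=1 t=0 v=7: → [0,5); WM=-1
i=2 t=2 v=3: → [0,5); WM=-1
i=3 t=2 v=3: → [0,5); WM=-1
i=4 t=4 v=8: → [0,5); WM=1
i=5 t=5 v=4: → [5,10); WM=2
i=6 t=8 v=8: → [5,10); WM=5; [0,5) fires=8
i=7 t=11 v=4: → [10,15); WM=8
i=8 t=11 v=1: → [10,15); WM=8
i=9 t=12 v=9: → [10,15); WM=9
i=10 t=6 v=6: DROP (t<9-1); WM=9
i=11 t=14 v=9: → [10,15); WM=11; [5,10) fires=8
i=12 t=17 v=2: → [15,20); WM=14
i=13 t=21 v=3: → [20,25); WM=18; [10,15) fires=9
i=14 t=21 v=5: → [20,25); WM=18
i=15 t=22 v=4: → [20,25); WM=19
i=16 t=22 v=8: → [20,25); WM=19
i=17 t=23 v=1: → [20,25); WM=20; [15,20) fires=2
i=18 t=25 v=1: → [25,30); WM=22
i=19 t=24 v=1: → [20,25); WM=22
i=20 t=27 v=5: → [25,30); WM=24
i=21 t=26 v=7: → [25,30); WM=24
i=22 t=27 v=6: → [25,30); WM=24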